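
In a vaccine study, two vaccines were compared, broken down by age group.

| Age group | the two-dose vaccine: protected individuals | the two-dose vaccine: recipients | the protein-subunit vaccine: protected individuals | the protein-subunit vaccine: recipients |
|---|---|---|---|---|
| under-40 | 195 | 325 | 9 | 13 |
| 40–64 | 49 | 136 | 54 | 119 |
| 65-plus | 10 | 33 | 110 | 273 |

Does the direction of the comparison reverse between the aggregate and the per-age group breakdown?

Yes

Under-40: the two-dose vaccine 195/325 = 60.0%, the protein-subunit vaccine 9/13 = 69.2% → the protein-subunit vaccine
40–64: the two-dose vaccine 49/136 = 36.0%, the protein-subunit vaccine 54/119 = 45.4% → the protein-subunit vaccine
65-plus: the two-dose vaccine 10/33 = 30.3%, the protein-subunit vaccine 110/273 = 40.3% → the protein-subunit vaccine
Overall: the two-dose vaccine 254/494 = 51.4%, the protein-subunit vaccine 173/405 = 42.7% → the two-dose vaccine
The protein-subunit vaccine wins each age group but the two-dose vaccine wins overall — the comparison reverses. The protein-subunit vaccine's recipients skew toward 65-plus, which has a lower base rate.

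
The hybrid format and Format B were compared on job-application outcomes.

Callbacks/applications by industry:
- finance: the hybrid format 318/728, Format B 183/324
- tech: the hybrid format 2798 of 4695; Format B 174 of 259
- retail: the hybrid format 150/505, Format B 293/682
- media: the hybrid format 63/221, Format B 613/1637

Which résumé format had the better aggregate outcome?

Finance: the hybrid format 318/728 = 43.7%, Format B 183/324 = 56.5% → Format B
Tech: the hybrid format 2798/4695 = 59.6%, Format B 174/259 = 67.2% → Format B
Retail: the hybrid format 150/505 = 29.7%, Format B 293/682 = 43.0% → Format B
Media: the hybrid format 63/221 = 28.5%, Format B 613/1637 = 37.4% → Format B
Overall: the hybrid format 3329/6149 = 54.1%, Format B 1263/2902 = 43.5% → the hybrid format
(Format B wins every industry group but the hybrid format wins overall — Format B's applications skew toward the low-rate media group.)

the hybrid format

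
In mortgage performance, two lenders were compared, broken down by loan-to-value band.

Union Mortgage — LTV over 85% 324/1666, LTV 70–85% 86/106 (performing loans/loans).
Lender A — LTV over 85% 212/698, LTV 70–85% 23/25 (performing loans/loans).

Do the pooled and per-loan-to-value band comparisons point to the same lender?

LTV over 85%: Union Mortgage 324/1666 = 19.4%, Lender A 212/698 = 30.4% → Lender A
LTV 70–85%: Union Mortgage 86/106 = 81.1%, Lender A 23/25 = 92.0% → Lender A
Overall: Union Mortgage 410/1772 = 23.1%, Lender A 235/723 = 32.5% → Lender A
Lender A wins overall and in every loan-to-value group — no reversal.

Yes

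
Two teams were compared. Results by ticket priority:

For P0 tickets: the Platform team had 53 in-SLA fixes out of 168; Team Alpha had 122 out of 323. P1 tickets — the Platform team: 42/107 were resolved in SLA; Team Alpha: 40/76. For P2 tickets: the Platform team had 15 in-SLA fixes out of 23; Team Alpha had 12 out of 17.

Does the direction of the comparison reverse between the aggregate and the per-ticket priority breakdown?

No

P0: the Platform team 53/168 = 31.5%, Team Alpha 122/323 = 37.8% → Team Alpha
P1: the Platform team 42/107 = 39.3%, Team Alpha 40/76 = 52.6% → Team Alpha
P2: the Platform team 15/23 = 65.2%, Team Alpha 12/17 = 70.6% → Team Alpha
Overall: the Platform team 110/298 = 36.9%, Team Alpha 174/416 = 41.8% → Team Alpha
Team Alpha wins overall and in every ticket group — no reversal.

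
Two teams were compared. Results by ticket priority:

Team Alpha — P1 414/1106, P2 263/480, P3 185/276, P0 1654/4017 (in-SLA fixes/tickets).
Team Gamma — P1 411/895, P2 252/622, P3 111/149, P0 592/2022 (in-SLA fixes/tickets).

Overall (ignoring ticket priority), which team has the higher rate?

Team Alpha

P1: Team Alpha 414/1106 = 37.4%, Team Gamma 411/895 = 45.9% → Team Gamma
P2: Team Alpha 263/480 = 54.8%, Team Gamma 252/622 = 40.5% → Team Alpha
P3: Team Alpha 185/276 = 67.0%, Team Gamma 111/149 = 74.5% → Team Gamma
P0: Team Alpha 1654/4017 = 41.2%, Team Gamma 592/2022 = 29.3% → Team Alpha
Overall: Team Alpha 2516/5879 = 42.8%, Team Gamma 1366/3688 = 37.0% → Team Alpha
(Neither sweeps every ticket group, but Team Alpha has the higher pooled rate.)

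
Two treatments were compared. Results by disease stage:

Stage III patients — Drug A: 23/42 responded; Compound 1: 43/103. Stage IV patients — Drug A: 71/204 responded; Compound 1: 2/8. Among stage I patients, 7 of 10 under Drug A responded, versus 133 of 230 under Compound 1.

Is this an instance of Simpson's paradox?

Yes

Stage III: Drug A 23/42 = 54.8%, Compound 1 43/103 = 41.7% → Drug A
Stage IV: Drug A 71/204 = 34.8%, Compound 1 2/8 = 25.0% → Drug A
Stage I: Drug A 7/10 = 70.0%, Compound 1 133/230 = 57.8% → Drug A
Overall: Drug A 101/256 = 39.5%, Compound 1 178/341 = 52.2% → Compound 1
Drug A wins each disease group but Compound 1 wins overall — the comparison reverses. Drug A's patients skew toward stage IV, which has a lower base rate.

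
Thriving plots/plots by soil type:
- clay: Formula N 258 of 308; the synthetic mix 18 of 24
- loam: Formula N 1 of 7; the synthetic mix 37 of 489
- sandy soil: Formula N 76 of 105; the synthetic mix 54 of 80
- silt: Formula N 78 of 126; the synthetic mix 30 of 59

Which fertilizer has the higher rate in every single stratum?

Formula N

Clay: Formula N 258/308 = 83.8%, the synthetic mix 18/24 = 75.0% → Formula N
Loam: Formula N 1/7 = 14.3%, the synthetic mix 37/489 = 7.6% → Formula N
Sandy soil: Formula N 76/105 = 72.4%, the synthetic mix 54/80 = 67.5% → Formula N
Silt: Formula N 78/126 = 61.9%, the synthetic mix 30/59 = 50.8% → Formula N
Formula N has the higher rate in all 4 groups.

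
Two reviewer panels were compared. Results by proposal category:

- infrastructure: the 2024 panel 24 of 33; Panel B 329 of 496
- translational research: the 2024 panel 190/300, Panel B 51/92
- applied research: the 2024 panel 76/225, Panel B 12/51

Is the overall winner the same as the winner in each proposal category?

No

Infrastructure: the 2024 panel 24/33 = 72.7%, Panel B 329/496 = 66.3% → the 2024 panel
Translational research: the 2024 panel 190/300 = 63.3%, Panel B 51/92 = 55.4% → the 2024 panel
Applied research: the 2024 panel 76/225 = 33.8%, Panel B 12/51 = 23.5% → the 2024 panel
Overall: the 2024 panel 290/558 = 52.0%, Panel B 392/639 = 61.3% → Panel B
The 2024 panel wins each proposal group but Panel B wins overall — the comparison reverses. The 2024 panel's proposals skew toward applied research, which has a lower base rate.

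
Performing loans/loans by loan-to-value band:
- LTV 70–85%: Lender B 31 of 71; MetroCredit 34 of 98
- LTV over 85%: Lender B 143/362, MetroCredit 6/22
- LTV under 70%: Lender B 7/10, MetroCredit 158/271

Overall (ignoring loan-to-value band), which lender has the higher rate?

MetroCredit

LTV 70–85%: Lender B 31/71 = 43.7%, MetroCredit 34/98 = 34.7% → Lender B
LTV over 85%: Lender B 143/362 = 39.5%, MetroCredit 6/22 = 27.3% → Lender B
LTV under 70%: Lender B 7/10 = 70.0%, MetroCredit 158/271 = 58.3% → Lender B
Overall: Lender B 181/443 = 40.9%, MetroCredit 198/391 = 50.6% → MetroCredit
(Lender B wins every loan-to-value group but MetroCredit wins overall — Lender B's loans skew toward the low-rate LTV over 85% group.)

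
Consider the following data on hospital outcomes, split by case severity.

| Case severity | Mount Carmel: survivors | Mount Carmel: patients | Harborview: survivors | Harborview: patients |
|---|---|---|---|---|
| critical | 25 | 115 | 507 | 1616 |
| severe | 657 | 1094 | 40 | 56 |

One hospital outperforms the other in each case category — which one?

Harborview

Critical: Mount Carmel 25/115 = 21.7%, Harborview 507/1616 = 31.4% → Harborview
Severe: Mount Carmel 657/1094 = 60.1%, Harborview 40/56 = 71.4% → Harborview
Harborview has the higher rate in both groups.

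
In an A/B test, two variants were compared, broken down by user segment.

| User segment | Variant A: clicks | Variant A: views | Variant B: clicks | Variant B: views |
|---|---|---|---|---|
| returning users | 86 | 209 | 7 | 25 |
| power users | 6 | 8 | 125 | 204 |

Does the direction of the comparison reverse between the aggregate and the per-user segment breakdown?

Returning users: Variant A 86/209 = 41.1%, Variant B 7/25 = 28.0% → Variant A
Power users: Variant A 6/8 = 75.0%, Variant B 125/204 = 61.3% → Variant A
Overall: Variant A 92/217 = 42.4%, Variant B 132/229 = 57.6% → Variant B
Variant A wins each user group but Variant B wins overall — the comparison reverses. Variant A's views skew toward returning users, which has a lower base rate.

Yes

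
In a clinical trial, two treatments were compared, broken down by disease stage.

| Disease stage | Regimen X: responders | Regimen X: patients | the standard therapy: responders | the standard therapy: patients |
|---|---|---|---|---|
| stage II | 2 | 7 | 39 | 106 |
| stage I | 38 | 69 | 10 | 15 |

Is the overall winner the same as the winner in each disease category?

No

Stage II: Regimen X 2/7 = 28.6%, the standard therapy 39/106 = 36.8% → the standard therapy
Stage I: Regimen X 38/69 = 55.1%, the standard therapy 10/15 = 66.7% → the standard therapy
Overall: Regimen X 40/76 = 52.6%, the standard therapy 49/121 = 40.5% → Regimen X
The standard therapy wins each disease group but Regimen X wins overall — the comparison reverses. The standard therapy's patients skew toward stage II, which has a lower base rate.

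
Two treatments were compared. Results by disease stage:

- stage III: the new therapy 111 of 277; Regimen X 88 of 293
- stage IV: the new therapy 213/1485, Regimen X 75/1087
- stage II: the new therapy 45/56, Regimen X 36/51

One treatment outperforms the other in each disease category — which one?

Stage III: the new therapy 111/277 = 40.1%, Regimen X 88/293 = 30.0% → the new therapy
Stage IV: the new therapy 213/1485 = 14.3%, Regimen X 75/1087 = 6.9% → the new therapy
Stage II: the new therapy 45/56 = 80.4%, Regimen X 36/51 = 70.6% → the new therapy
The new therapy has the higher rate in all 3 groups.

the new therapy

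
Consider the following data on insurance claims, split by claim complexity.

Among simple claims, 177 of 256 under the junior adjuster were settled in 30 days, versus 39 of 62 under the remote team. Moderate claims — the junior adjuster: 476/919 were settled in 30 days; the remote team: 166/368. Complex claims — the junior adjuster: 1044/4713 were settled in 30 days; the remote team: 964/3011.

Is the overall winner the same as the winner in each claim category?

No

Simple: the junior adjuster 177/256 = 69.1%, the remote team 39/62 = 62.9% → the junior adjuster
Moderate: the junior adjuster 476/919 = 51.8%, the remote team 166/368 = 45.1% → the junior adjuster
Complex: the junior adjuster 1044/4713 = 22.2%, the remote team 964/3011 = 32.0% → the remote team
Overall: the junior adjuster 1697/5888 = 28.8%, the remote team 1169/3441 = 34.0% → the remote team
Neither sweeps: the junior adjuster wins 2 of 3 groups, the remote team wins 1. The remote team wins overall but not every group — no Simpson reversal.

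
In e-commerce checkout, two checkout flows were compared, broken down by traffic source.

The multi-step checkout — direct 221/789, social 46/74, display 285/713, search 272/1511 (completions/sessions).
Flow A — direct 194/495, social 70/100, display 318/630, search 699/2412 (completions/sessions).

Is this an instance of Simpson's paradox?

No

Direct: the multi-step checkout 221/789 = 28.0%, Flow A 194/495 = 39.2% → Flow A
Social: the multi-step checkout 46/74 = 62.2%, Flow A 70/100 = 70.0% → Flow A
Display: the multi-step checkout 285/713 = 40.0%, Flow A 318/630 = 50.5% → Flow A
Search: the multi-step checkout 272/1511 = 18.0%, Flow A 699/2412 = 29.0% → Flow A
Overall: the multi-step checkout 824/3087 = 26.7%, Flow A 1281/3637 = 35.2% → Flow A
Flow A wins overall and in every traffic group — no reversal.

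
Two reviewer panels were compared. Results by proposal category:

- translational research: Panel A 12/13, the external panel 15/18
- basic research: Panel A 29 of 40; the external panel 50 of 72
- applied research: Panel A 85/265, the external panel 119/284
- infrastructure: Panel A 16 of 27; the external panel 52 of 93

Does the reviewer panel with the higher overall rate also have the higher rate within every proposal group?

No

Translational research: Panel A 12/13 = 92.3%, the external panel 15/18 = 83.3% → Panel A
Basic research: Panel A 29/40 = 72.5%, the external panel 50/72 = 69.4% → Panel A
Applied research: Panel A 85/265 = 32.1%, the external panel 119/284 = 41.9% → the external panel
Infrastructure: Panel A 16/27 = 59.3%, the external panel 52/93 = 55.9% → Panel A
Overall: Panel A 142/345 = 41.2%, the external panel 236/467 = 50.5% → the external panel
Neither sweeps: Panel A wins 3 of 4 groups, the external panel wins 1. The external panel wins overall but not every group — no Simpson reversal.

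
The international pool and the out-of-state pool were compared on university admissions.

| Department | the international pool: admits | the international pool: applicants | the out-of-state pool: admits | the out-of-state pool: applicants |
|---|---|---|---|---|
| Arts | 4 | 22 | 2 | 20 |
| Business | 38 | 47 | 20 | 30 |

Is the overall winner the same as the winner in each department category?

Yes

Arts: the international pool 4/22 = 18.2%, the out-of-state pool 2/20 = 10.0% → the international pool
Business: the international pool 38/47 = 80.9%, the out-of-state pool 20/30 = 66.7% → the international pool
Overall: the international pool 42/69 = 60.9%, the out-of-state pool 22/50 = 44.0% → the international pool
The international pool wins overall and in every department group — no reversal.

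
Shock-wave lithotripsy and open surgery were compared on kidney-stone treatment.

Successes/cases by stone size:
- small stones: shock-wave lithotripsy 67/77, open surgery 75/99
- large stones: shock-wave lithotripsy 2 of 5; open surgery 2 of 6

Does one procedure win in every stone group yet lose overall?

Small stones: shock-wave lithotripsy 67/77 = 87.0%, open surgery 75/99 = 75.8% → shock-wave lithotripsy
Large stones: shock-wave lithotripsy 2/5 = 40.0%, open surgery 2/6 = 33.3% → shock-wave lithotripsy
Overall: shock-wave lithotripsy 69/82 = 84.1%, open surgery 77/105 = 73.3% → shock-wave lithotripsy
Shock-wave lithotripsy wins overall and in every stone group — no reversal.

No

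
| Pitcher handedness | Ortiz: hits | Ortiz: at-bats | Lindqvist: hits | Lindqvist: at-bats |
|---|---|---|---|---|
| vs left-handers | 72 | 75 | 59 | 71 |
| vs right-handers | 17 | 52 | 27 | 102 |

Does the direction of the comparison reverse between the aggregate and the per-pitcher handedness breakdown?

No

Vs left-handers: Ortiz 72/75 = 96.0%, Lindqvist 59/71 = 83.1% → Ortiz
Vs right-handers: Ortiz 17/52 = 32.7%, Lindqvist 27/102 = 26.5% → Ortiz
Overall: Ortiz 89/127 = 70.1%, Lindqvist 86/173 = 49.7% → Ortiz
Ortiz wins overall and in every pitcher group — no reversal.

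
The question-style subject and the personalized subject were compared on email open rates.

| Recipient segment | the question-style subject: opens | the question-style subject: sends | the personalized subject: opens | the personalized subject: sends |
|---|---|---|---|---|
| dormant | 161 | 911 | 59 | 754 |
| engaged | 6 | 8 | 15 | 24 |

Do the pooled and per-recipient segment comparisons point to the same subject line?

Dormant: the question-style subject 161/911 = 17.7%, the personalized subject 59/754 = 7.8% → the question-style subject
Engaged: the question-style subject 6/8 = 75.0%, the personalized subject 15/24 = 62.5% → the question-style subject
Overall: the question-style subject 167/919 = 18.2%, the personalized subject 74/778 = 9.5% → the question-style subject
The question-style subject wins overall and in every recipient group — no reversal.

Yes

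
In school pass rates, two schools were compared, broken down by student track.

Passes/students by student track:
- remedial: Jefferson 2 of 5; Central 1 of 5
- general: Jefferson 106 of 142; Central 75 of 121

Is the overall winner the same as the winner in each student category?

Yes

Remedial: Jefferson 2/5 = 40.0%, Central 1/5 = 20.0% → Jefferson
General: Jefferson 106/142 = 74.6%, Central 75/121 = 62.0% → Jefferson
Overall: Jefferson 108/147 = 73.5%, Central 76/126 = 60.3% → Jefferson
Jefferson wins overall and in every student group — no reversal.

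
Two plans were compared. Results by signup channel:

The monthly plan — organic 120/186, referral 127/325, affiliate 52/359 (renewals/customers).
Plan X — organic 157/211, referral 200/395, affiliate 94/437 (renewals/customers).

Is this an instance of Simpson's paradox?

Organic: the monthly plan 120/186 = 64.5%, Plan X 157/211 = 74.4% → Plan X
Referral: the monthly plan 127/325 = 39.1%, Plan X 200/395 = 50.6% → Plan X
Affiliate: the monthly plan 52/359 = 14.5%, Plan X 94/437 = 21.5% → Plan X
Overall: the monthly plan 299/870 = 34.4%, Plan X 451/1043 = 43.2% → Plan X
Plan X wins overall and in every signup group — no reversal.

No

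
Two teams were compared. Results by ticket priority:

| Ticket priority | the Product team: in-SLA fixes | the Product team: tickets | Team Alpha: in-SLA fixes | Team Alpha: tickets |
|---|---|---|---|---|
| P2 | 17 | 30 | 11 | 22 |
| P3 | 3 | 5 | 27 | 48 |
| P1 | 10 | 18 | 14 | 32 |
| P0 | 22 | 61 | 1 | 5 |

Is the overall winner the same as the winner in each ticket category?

No

P2: the Product team 17/30 = 56.7%, Team Alpha 11/22 = 50.0% → the Product team
P3: the Product team 3/5 = 60.0%, Team Alpha 27/48 = 56.2% → the Product team
P1: the Product team 10/18 = 55.6%, Team Alpha 14/32 = 43.8% → the Product team
P0: the Product team 22/61 = 36.1%, Team Alpha 1/5 = 20.0% → the Product team
Overall: the Product team 52/114 = 45.6%, Team Alpha 53/107 = 49.5% → Team Alpha
The Product team wins each ticket group but Team Alpha wins overall — the comparison reverses. The Product team's tickets skew toward P0, which has a lower base rate.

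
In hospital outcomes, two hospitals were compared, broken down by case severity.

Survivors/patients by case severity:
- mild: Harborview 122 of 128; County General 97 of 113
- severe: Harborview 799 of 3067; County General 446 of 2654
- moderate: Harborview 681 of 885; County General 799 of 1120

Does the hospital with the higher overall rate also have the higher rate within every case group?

Mild: Harborview 122/128 = 95.3%, County General 97/113 = 85.8% → Harborview
Severe: Harborview 799/3067 = 26.1%, County General 446/2654 = 16.8% → Harborview
Moderate: Harborview 681/885 = 76.9%, County General 799/1120 = 71.3% → Harborview
Overall: Harborview 1602/4080 = 39.3%, County General 1342/3887 = 34.5% → Harborview
Harborview wins overall and in every case group — no reversal.

Yes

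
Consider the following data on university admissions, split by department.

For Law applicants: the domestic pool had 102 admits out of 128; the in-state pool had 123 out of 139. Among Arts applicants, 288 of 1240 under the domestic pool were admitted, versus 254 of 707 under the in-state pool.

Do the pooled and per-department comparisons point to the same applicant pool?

Law: the domestic pool 102/128 = 79.7%, the in-state pool 123/139 = 88.5% → the in-state pool
Arts: the domestic pool 288/1240 = 23.2%, the in-state pool 254/707 = 35.9% → the in-state pool
Overall: the domestic pool 390/1368 = 28.5%, the in-state pool 377/846 = 44.6% → the in-state pool
The in-state pool wins overall and in every department group — no reversal.

Yes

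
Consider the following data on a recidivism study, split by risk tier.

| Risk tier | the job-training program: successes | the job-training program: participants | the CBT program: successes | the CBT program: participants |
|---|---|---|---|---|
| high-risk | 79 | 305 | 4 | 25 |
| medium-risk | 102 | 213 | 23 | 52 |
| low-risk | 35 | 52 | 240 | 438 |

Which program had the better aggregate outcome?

the CBT program

High-risk: the job-training program 79/305 = 25.9%, the CBT program 4/25 = 16.0% → the job-training program
Medium-risk: the job-training program 102/213 = 47.9%, the CBT program 23/52 = 44.2% → the job-training program
Low-risk: the job-training program 35/52 = 67.3%, the CBT program 240/438 = 54.8% → the job-training program
Overall: the job-training program 216/570 = 37.9%, the CBT program 267/515 = 51.8% → the CBT program
(The job-training program wins every risk group but the CBT program wins overall — the job-training program's participants skew toward the low-rate high-risk group.)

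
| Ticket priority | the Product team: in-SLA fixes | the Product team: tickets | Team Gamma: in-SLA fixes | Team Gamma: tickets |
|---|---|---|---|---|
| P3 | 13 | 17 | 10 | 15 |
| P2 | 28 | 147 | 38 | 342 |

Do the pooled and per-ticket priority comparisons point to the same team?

Yes

P3: the Product team 13/17 = 76.5%, Team Gamma 10/15 = 66.7% → the Product team
P2: the Product team 28/147 = 19.0%, Team Gamma 38/342 = 11.1% → the Product team
Overall: the Product team 41/164 = 25.0%, Team Gamma 48/357 = 13.4% → the Product team
The Product team wins overall and in every ticket group — no reversal.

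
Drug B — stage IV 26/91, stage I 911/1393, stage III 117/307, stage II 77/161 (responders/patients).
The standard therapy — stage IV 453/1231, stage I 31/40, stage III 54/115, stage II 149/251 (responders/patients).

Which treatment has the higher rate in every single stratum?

Stage IV: Drug B 26/91 = 28.6%, the standard therapy 453/1231 = 36.8% → the standard therapy
Stage I: Drug B 911/1393 = 65.4%, the standard therapy 31/40 = 77.5% → the standard therapy
Stage III: Drug B 117/307 = 38.1%, the standard therapy 54/115 = 47.0% → the standard therapy
Stage II: Drug B 77/161 = 47.8%, the standard therapy 149/251 = 59.4% → the standard therapy
The standard therapy has the higher rate in all 4 groups.

the standard therapy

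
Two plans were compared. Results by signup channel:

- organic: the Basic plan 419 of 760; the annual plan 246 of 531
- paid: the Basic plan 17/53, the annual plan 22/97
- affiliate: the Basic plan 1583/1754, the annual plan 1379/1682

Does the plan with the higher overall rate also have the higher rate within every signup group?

Organic: the Basic plan 419/760 = 55.1%, the annual plan 246/531 = 46.3% → the Basic plan
Paid: the Basic plan 17/53 = 32.1%, the annual plan 22/97 = 22.7% → the Basic plan
Affiliate: the Basic plan 1583/1754 = 90.3%, the annual plan 1379/1682 = 82.0% → the Basic plan
Overall: the Basic plan 2019/2567 = 78.7%, the annual plan 1647/2310 = 71.3% → the Basic plan
The Basic plan wins overall and in every signup group — no reversal.

Yes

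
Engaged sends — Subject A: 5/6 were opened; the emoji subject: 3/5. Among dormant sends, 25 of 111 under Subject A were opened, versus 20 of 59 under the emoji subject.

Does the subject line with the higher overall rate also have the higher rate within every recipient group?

Engaged: Subject A 5/6 = 83.3%, the emoji subject 3/5 = 60.0% → Subject A
Dormant: Subject A 25/111 = 22.5%, the emoji subject 20/59 = 33.9% → the emoji subject
Overall: Subject A 30/117 = 25.6%, the emoji subject 23/64 = 35.9% → the emoji subject
Neither sweeps: Subject A wins 1 of 2 groups, the emoji subject wins 1. The emoji subject wins overall but not every group — no Simpson reversal.

No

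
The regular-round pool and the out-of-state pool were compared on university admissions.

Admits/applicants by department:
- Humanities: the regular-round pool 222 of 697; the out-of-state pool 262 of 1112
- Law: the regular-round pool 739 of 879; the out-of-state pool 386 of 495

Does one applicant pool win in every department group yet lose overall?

Humanities: the regular-round pool 222/697 = 31.9%, the out-of-state pool 262/1112 = 23.6% → the regular-round pool
Law: the regular-round pool 739/879 = 84.1%, the out-of-state pool 386/495 = 78.0% → the regular-round pool
Overall: the regular-round pool 961/1576 = 61.0%, the out-of-state pool 648/1607 = 40.3% → the regular-round pool
The regular-round pool wins overall and in every department group — no reversal.

No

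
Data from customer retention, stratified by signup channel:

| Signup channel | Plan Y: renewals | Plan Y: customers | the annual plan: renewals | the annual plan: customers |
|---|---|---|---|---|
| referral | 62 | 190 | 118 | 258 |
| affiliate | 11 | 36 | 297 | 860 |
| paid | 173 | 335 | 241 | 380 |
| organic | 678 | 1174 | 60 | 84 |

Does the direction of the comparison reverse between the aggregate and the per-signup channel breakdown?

Referral: Plan Y 62/190 = 32.6%, the annual plan 118/258 = 45.7% → the annual plan
Affiliate: Plan Y 11/36 = 30.6%, the annual plan 297/860 = 34.5% → the annual plan
Paid: Plan Y 173/335 = 51.6%, the annual plan 241/380 = 63.4% → the annual plan
Organic: Plan Y 678/1174 = 57.8%, the annual plan 60/84 = 71.4% → the annual plan
Overall: Plan Y 924/1735 = 53.3%, the annual plan 716/1582 = 45.3% → Plan Y
The annual plan wins each signup group but Plan Y wins overall — the comparison reverses. The annual plan's customers skew toward affiliate, which has a lower base rate.

Yes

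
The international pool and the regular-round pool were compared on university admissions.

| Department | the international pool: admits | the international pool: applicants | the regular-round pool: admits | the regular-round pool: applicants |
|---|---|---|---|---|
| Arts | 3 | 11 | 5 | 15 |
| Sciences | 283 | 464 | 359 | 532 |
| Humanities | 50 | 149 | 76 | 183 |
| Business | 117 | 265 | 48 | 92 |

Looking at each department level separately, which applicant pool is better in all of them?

the regular-round pool

Arts: the international pool 3/11 = 27.3%, the regular-round pool 5/15 = 33.3% → the regular-round pool
Sciences: the international pool 283/464 = 61.0%, the regular-round pool 359/532 = 67.5% → the regular-round pool
Humanities: the international pool 50/149 = 33.6%, the regular-round pool 76/183 = 41.5% → the regular-round pool
Business: the international pool 117/265 = 44.2%, the regular-round pool 48/92 = 52.2% → the regular-round pool
The regular-round pool has the higher rate in all 4 groups.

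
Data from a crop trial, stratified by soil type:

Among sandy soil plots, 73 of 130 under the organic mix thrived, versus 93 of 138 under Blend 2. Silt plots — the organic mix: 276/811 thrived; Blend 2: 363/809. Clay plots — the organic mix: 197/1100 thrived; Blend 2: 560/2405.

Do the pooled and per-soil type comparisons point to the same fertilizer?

Sandy soil: the organic mix 73/130 = 56.2%, Blend 2 93/138 = 67.4% → Blend 2
Silt: the organic mix 276/811 = 34.0%, Blend 2 363/809 = 44.9% → Blend 2
Clay: the organic mix 197/1100 = 17.9%, Blend 2 560/2405 = 23.3% → Blend 2
Overall: the organic mix 546/2041 = 26.8%, Blend 2 1016/3352 = 30.3% → Blend 2
Blend 2 wins overall and in every soil group — no reversal.

Yes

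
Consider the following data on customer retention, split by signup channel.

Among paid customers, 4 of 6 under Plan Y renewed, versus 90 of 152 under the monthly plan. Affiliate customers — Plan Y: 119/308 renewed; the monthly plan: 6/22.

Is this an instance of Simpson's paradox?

Paid: Plan Y 4/6 = 66.7%, the monthly plan 90/152 = 59.2% → Plan Y
Affiliate: Plan Y 119/308 = 38.6%, the monthly plan 6/22 = 27.3% → Plan Y
Overall: Plan Y 123/314 = 39.2%, the monthly plan 96/174 = 55.2% → the monthly plan
Plan Y wins each signup group but the monthly plan wins overall — the comparison reverses. Plan Y's customers skew toward affiliate, which has a lower base rate.

Yes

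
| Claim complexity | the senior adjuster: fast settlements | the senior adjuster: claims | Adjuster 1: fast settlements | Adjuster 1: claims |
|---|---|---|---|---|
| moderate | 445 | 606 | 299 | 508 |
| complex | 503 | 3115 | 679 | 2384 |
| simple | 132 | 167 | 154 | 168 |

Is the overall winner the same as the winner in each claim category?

Moderate: the senior adjuster 445/606 = 73.4%, Adjuster 1 299/508 = 58.9% → the senior adjuster
Complex: the senior adjuster 503/3115 = 16.1%, Adjuster 1 679/2384 = 28.5% → Adjuster 1
Simple: the senior adjuster 132/167 = 79.0%, Adjuster 1 154/168 = 91.7% → Adjuster 1
Overall: the senior adjuster 1080/3888 = 27.8%, Adjuster 1 1132/3060 = 37.0% → Adjuster 1
Neither sweeps: the senior adjuster wins 1 of 3 groups, Adjuster 1 wins 2. Adjuster 1 wins overall but not every group — no Simpson reversal.

No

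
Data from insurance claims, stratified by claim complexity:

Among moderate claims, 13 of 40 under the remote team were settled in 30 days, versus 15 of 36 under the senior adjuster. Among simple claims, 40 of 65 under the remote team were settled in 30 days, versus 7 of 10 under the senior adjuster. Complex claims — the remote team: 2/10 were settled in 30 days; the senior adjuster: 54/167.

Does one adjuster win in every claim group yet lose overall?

Moderate: the remote team 13/40 = 32.5%, the senior adjuster 15/36 = 41.7% → the senior adjuster
Simple: the remote team 40/65 = 61.5%, the senior adjuster 7/10 = 70.0% → the senior adjuster
Complex: the remote team 2/10 = 20.0%, the senior adjuster 54/167 = 32.3% → the senior adjuster
Overall: the remote team 55/115 = 47.8%, the senior adjuster 76/213 = 35.7% → the remote team
The senior adjuster wins each claim group but the remote team wins overall — the comparison reverses. The senior adjuster's claims skew toward complex, which has a lower base rate.

Yes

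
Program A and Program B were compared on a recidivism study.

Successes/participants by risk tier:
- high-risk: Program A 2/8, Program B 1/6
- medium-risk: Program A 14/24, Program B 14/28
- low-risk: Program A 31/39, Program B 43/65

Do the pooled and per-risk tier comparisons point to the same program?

Yes

High-risk: Program A 2/8 = 25.0%, Program B 1/6 = 16.7% → Program A
Medium-risk: Program A 14/24 = 58.3%, Program B 14/28 = 50.0% → Program A
Low-risk: Program A 31/39 = 79.5%, Program B 43/65 = 66.2% → Program A
Overall: Program A 47/71 = 66.2%, Program B 58/99 = 58.6% → Program A
Program A wins overall and in every risk group — no reversal.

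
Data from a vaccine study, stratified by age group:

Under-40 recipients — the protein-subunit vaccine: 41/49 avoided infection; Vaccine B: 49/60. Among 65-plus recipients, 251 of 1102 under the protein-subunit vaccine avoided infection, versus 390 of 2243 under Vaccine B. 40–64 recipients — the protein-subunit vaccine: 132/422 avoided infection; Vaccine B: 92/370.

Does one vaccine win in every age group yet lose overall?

No

Under-40: the protein-subunit vaccine 41/49 = 83.7%, Vaccine B 49/60 = 81.7% → the protein-subunit vaccine
65-plus: the protein-subunit vaccine 251/1102 = 22.8%, Vaccine B 390/2243 = 17.4% → the protein-subunit vaccine
40–64: the protein-subunit vaccine 132/422 = 31.3%, Vaccine B 92/370 = 24.9% → the protein-subunit vaccine
Overall: the protein-subunit vaccine 424/1573 = 27.0%, Vaccine B 531/2673 = 19.9% → the protein-subunit vaccine
The protein-subunit vaccine wins overall and in every age group — no reversal.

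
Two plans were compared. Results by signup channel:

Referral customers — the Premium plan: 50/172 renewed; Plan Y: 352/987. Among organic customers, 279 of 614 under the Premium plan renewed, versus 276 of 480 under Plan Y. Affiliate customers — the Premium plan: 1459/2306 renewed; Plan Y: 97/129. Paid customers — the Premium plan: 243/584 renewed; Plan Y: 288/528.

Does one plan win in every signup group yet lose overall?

Yes

Referral: the Premium plan 50/172 = 29.1%, Plan Y 352/987 = 35.7% → Plan Y
Organic: the Premium plan 279/614 = 45.4%, Plan Y 276/480 = 57.5% → Plan Y
Affiliate: the Premium plan 1459/2306 = 63.3%, Plan Y 97/129 = 75.2% → Plan Y
Paid: the Premium plan 243/584 = 41.6%, Plan Y 288/528 = 54.5% → Plan Y
Overall: the Premium plan 2031/3676 = 55.3%, Plan Y 1013/2124 = 47.7% → the Premium plan
Plan Y wins each signup group but the Premium plan wins overall — the comparison reverses. Plan Y's customers skew toward referral, which has a lower base rate.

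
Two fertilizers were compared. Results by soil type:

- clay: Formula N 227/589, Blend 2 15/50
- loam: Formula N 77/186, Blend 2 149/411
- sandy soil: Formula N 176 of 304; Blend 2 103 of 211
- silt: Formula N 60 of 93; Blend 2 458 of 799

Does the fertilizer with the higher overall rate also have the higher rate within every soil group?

No

Clay: Formula N 227/589 = 38.5%, Blend 2 15/50 = 30.0% → Formula N
Loam: Formula N 77/186 = 41.4%, Blend 2 149/411 = 36.3% → Formula N
Sandy soil: Formula N 176/304 = 57.9%, Blend 2 103/211 = 48.8% → Formula N
Silt: Formula N 60/93 = 64.5%, Blend 2 458/799 = 57.3% → Formula N
Overall: Formula N 540/1172 = 46.1%, Blend 2 725/1471 = 49.3% → Blend 2
Formula N wins each soil group but Blend 2 wins overall — the comparison reverses. Formula N's plots skew toward clay, which has a lower base rate.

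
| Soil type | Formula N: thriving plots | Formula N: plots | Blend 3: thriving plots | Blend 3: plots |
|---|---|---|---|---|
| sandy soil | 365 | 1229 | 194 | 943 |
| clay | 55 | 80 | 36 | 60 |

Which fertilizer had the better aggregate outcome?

Sandy soil: Formula N 365/1229 = 29.7%, Blend 3 194/943 = 20.6% → Formula N
Clay: Formula N 55/80 = 68.8%, Blend 3 36/60 = 60.0% → Formula N
Overall: Formula N 420/1309 = 32.1%, Blend 3 230/1003 = 22.9% → Formula N

Formula N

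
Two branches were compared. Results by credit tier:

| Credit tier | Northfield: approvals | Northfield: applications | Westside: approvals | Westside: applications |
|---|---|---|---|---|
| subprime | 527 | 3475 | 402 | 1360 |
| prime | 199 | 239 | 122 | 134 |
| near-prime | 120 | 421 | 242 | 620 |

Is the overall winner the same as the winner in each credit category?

Yes

Subprime: Northfield 527/3475 = 15.2%, Westside 402/1360 = 29.6% → Westside
Prime: Northfield 199/239 = 83.3%, Westside 122/134 = 91.0% → Westside
Near-prime: Northfield 120/421 = 28.5%, Westside 242/620 = 39.0% → Westside
Overall: Northfield 846/4135 = 20.5%, Westside 766/2114 = 36.2% → Westside
Westside wins overall and in every credit group — no reversal.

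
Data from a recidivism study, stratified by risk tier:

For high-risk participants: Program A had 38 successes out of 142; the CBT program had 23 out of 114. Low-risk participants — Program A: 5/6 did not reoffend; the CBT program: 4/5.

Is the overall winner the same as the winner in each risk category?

High-risk: Program A 38/142 = 26.8%, the CBT program 23/114 = 20.2% → Program A
Low-risk: Program A 5/6 = 83.3%, the CBT program 4/5 = 80.0% → Program A
Overall: Program A 43/148 = 29.1%, the CBT program 27/119 = 22.7% → Program A
Program A wins overall and in every risk group — no reversal.

Yes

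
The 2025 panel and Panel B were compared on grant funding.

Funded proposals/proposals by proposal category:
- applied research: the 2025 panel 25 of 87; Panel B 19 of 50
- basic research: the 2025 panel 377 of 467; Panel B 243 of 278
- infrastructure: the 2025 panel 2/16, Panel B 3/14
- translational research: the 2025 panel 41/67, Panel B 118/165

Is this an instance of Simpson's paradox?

No

Applied research: the 2025 panel 25/87 = 28.7%, Panel B 19/50 = 38.0% → Panel B
Basic research: the 2025 panel 377/467 = 80.7%, Panel B 243/278 = 87.4% → Panel B
Infrastructure: the 2025 panel 2/16 = 12.5%, Panel B 3/14 = 21.4% → Panel B
Translational research: the 2025 panel 41/67 = 61.2%, Panel B 118/165 = 71.5% → Panel B
Overall: the 2025 panel 445/637 = 69.9%, Panel B 383/507 = 75.5% → Panel B
Panel B wins overall and in every proposal group — no reversal.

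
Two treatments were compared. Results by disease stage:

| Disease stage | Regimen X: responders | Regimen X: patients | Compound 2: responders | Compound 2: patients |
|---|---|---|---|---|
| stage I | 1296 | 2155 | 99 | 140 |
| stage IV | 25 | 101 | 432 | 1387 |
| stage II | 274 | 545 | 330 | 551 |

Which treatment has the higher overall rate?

Stage I: Regimen X 1296/2155 = 60.1%, Compound 2 99/140 = 70.7% → Compound 2
Stage IV: Regimen X 25/101 = 24.8%, Compound 2 432/1387 = 31.1% → Compound 2
Stage II: Regimen X 274/545 = 50.3%, Compound 2 330/551 = 59.9% → Compound 2
Overall: Regimen X 1595/2801 = 56.9%, Compound 2 861/2078 = 41.4% → Regimen X
(Compound 2 wins every disease group but Regimen X wins overall — Compound 2's patients skew toward the low-rate stage IV group.)

Regimen X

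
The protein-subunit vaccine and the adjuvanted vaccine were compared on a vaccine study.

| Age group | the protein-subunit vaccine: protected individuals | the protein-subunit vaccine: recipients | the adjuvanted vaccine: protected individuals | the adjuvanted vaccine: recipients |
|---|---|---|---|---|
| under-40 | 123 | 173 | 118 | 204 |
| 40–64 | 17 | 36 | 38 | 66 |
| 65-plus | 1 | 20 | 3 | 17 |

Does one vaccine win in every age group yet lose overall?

Under-40: the protein-subunit vaccine 123/173 = 71.1%, the adjuvanted vaccine 118/204 = 57.8% → the protein-subunit vaccine
40–64: the protein-subunit vaccine 17/36 = 47.2%, the adjuvanted vaccine 38/66 = 57.6% → the adjuvanted vaccine
65-plus: the protein-subunit vaccine 1/20 = 5.0%, the adjuvanted vaccine 3/17 = 17.6% → the adjuvanted vaccine
Overall: the protein-subunit vaccine 141/229 = 61.6%, the adjuvanted vaccine 159/287 = 55.4% → the protein-subunit vaccine
Neither sweeps: the protein-subunit vaccine wins 1 of 3 groups, the adjuvanted vaccine wins 2. The protein-subunit vaccine wins overall but not every group — no Simpson reversal.

No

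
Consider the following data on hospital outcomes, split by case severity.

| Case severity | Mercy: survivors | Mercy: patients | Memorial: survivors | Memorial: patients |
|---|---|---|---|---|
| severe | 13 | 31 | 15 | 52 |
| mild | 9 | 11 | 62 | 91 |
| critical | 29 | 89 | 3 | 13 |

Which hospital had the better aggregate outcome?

Memorial

Severe: Mercy 13/31 = 41.9%, Memorial 15/52 = 28.8% → Mercy
Mild: Mercy 9/11 = 81.8%, Memorial 62/91 = 68.1% → Mercy
Critical: Mercy 29/89 = 32.6%, Memorial 3/13 = 23.1% → Mercy
Overall: Mercy 51/131 = 38.9%, Memorial 80/156 = 51.3% → Memorial
(Mercy wins every case group but Memorial wins overall — Mercy's patients skew toward the low-rate critical group.)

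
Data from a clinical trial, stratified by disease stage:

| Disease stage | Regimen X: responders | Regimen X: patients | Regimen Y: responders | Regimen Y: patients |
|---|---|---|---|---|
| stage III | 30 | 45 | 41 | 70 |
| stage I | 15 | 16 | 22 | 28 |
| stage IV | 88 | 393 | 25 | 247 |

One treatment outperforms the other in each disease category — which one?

Regimen X

Stage III: Regimen X 30/45 = 66.7%, Regimen Y 41/70 = 58.6% → Regimen X
Stage I: Regimen X 15/16 = 93.8%, Regimen Y 22/28 = 78.6% → Regimen X
Stage IV: Regimen X 88/393 = 22.4%, Regimen Y 25/247 = 10.1% → Regimen X
Regimen X has the higher rate in all 3 groups.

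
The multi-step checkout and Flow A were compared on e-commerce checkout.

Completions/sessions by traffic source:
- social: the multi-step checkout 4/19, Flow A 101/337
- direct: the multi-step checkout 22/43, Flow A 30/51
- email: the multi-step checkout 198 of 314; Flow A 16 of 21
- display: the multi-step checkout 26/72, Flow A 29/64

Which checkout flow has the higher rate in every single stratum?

Flow A

Social: the multi-step checkout 4/19 = 21.1%, Flow A 101/337 = 30.0% → Flow A
Direct: the multi-step checkout 22/43 = 51.2%, Flow A 30/51 = 58.8% → Flow A
Email: the multi-step checkout 198/314 = 63.1%, Flow A 16/21 = 76.2% → Flow A
Display: the multi-step checkout 26/72 = 36.1%, Flow A 29/64 = 45.3% → Flow A
Flow A has the higher rate in all 4 groups.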